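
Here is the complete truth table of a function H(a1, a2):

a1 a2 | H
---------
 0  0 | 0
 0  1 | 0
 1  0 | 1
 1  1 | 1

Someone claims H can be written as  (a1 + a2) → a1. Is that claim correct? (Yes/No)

Test each input against both H and the formula:
  a1=0, a2=0: formula gives 1, but H = 0 ✗
A single disagreement suffices: at (0,0) they differ, so the formula does not compute H.

No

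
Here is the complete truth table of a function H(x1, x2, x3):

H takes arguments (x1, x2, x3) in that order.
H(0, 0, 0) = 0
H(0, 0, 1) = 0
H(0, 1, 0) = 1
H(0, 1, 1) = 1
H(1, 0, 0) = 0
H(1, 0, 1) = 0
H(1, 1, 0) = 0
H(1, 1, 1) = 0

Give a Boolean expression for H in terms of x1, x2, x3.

H(x1, x2, x3) = ((¬x1 ∧ x2) ∧ ¬x3) ∨ ((¬x1 ∧ x2) ∧ x3)

H=1 on 2 inputs: (0,1,0), (0,1,1). Reading each as a conjunction of literals (¬x1·x2·¬x3, ¬x1·x2·x3) and taking the OR gives the canonical DNF.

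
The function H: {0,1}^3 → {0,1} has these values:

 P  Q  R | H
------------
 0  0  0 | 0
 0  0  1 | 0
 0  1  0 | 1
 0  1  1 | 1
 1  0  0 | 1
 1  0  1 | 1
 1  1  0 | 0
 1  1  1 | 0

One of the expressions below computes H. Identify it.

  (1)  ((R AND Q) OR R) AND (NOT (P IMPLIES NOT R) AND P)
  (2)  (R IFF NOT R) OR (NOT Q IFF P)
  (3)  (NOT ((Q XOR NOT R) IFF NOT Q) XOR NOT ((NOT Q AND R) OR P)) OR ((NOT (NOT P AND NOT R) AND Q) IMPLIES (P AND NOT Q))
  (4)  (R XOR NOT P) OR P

(1): at (0,1,0) it gives 0, but H = 1 — eliminated.
(3): at (0,0,0) it gives 1, but H = 0 — eliminated.
(4): at (0,0,0) it gives 1, but H = 0 — eliminated.
Only (2) survives; checking it on all 8 rows confirms it matches H.

2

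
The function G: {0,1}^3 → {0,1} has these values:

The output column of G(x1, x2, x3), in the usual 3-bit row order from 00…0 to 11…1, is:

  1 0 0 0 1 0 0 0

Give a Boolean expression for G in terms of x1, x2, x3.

Collect the rows where G=1 — (0,0,0), (1,0,0) — and write one minterm per row: ¬x1·¬x2·¬x3, x1·¬x2·¬x3. Their union (logical OR) reproduces the table exactly.

G(x1, x2, x3) = ((not x1 and not x2) and not x3) or ((x1 and not x2) and not x3)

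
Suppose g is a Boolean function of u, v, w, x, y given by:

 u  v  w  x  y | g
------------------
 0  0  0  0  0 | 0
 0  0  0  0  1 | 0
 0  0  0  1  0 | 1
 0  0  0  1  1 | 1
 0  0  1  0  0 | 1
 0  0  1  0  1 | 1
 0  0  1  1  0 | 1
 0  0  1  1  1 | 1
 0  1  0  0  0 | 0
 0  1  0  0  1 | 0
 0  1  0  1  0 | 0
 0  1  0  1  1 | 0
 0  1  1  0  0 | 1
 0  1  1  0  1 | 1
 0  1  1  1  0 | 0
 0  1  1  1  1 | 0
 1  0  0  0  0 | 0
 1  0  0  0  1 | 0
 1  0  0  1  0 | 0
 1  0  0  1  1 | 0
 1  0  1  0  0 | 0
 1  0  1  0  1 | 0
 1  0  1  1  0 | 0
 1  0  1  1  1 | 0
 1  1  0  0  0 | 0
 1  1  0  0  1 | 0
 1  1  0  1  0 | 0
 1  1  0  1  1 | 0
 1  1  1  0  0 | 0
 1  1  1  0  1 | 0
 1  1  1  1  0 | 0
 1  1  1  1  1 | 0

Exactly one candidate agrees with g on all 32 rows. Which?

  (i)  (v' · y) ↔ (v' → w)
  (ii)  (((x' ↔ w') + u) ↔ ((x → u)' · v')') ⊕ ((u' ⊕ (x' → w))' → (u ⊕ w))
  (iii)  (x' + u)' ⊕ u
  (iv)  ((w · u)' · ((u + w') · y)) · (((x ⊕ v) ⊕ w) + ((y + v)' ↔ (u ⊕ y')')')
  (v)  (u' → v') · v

ii

(i) fails at (0,0,0,0,0): the formula yields 1, g is 0.
(iii) fails at (0,0,1,0,0): the formula yields 0, g is 1.
(iv) fails at (0,0,0,0,1): the formula yields 1, g is 0.
(v) fails at (0,0,0,1,0): the formula yields 0, g is 1.
(ii) is the remaining candidate, and it agrees with g on all 32 inputs.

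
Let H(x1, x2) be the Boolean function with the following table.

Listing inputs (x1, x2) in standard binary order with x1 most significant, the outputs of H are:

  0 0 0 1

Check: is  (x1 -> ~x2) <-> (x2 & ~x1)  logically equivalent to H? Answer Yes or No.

Test each input against both H and the formula:
  x1=0, x2=0: formula gives 0, H = 0 ✓
  x1=0, x2=1: formula gives 1, but H = 0 ✗
Row (0,1) is a counterexample, so the formula is not equivalent to H.

No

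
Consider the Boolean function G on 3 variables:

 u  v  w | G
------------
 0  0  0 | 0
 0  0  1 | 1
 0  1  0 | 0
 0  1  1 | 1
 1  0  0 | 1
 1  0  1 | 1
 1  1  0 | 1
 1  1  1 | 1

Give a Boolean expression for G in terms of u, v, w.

G is 0 on only 2 rows — (0,0,0), (0,1,0). Writing each as a minterm (¬u·¬v·¬w, ¬u·v·¬w) and OR-ing them characterizes exactly where G=0, so G is the negation of that disjunction.

G(u, v, w) = ¬(((¬u ∧ ¬v) ∧ ¬w) ∨ ((¬u ∧ v) ∧ ¬w))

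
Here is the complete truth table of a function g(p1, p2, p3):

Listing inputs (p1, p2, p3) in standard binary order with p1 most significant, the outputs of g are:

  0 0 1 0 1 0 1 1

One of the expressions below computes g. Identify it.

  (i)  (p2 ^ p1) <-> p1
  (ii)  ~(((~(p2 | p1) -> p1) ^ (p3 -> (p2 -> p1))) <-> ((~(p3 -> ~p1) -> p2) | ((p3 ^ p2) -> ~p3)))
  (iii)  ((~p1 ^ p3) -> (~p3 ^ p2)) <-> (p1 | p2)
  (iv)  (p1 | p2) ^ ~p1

(i): at (0,0,0) it gives 1, but g = 0 — eliminated.
(iii): at (0,1,0) it gives 0, but g = 1 — eliminated.
(iv): at (0,0,0) it gives 1, but g = 0 — eliminated.
That leaves (ii). Evaluating it on every row reproduces the table of g exactly.

ii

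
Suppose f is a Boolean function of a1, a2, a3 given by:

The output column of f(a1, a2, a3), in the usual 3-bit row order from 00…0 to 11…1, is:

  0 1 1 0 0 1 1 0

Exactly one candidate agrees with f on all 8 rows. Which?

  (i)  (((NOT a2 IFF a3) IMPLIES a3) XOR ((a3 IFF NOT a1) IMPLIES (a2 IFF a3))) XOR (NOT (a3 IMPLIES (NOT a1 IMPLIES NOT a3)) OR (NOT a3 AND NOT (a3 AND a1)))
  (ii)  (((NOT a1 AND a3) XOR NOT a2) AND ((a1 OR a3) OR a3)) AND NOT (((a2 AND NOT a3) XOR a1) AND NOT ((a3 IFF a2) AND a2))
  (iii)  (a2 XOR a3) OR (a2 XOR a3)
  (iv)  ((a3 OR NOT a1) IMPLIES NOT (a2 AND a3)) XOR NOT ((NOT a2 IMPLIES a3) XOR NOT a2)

(i): at (0,0,0) it gives 1, but f = 0 — eliminated.
(ii): at (0,0,1) it gives 0, but f = 1 — eliminated.
(iv): at (0,0,0) it gives 1, but f = 0 — eliminated.
Only (iii) survives; checking it on all 8 rows confirms it matches f.

iii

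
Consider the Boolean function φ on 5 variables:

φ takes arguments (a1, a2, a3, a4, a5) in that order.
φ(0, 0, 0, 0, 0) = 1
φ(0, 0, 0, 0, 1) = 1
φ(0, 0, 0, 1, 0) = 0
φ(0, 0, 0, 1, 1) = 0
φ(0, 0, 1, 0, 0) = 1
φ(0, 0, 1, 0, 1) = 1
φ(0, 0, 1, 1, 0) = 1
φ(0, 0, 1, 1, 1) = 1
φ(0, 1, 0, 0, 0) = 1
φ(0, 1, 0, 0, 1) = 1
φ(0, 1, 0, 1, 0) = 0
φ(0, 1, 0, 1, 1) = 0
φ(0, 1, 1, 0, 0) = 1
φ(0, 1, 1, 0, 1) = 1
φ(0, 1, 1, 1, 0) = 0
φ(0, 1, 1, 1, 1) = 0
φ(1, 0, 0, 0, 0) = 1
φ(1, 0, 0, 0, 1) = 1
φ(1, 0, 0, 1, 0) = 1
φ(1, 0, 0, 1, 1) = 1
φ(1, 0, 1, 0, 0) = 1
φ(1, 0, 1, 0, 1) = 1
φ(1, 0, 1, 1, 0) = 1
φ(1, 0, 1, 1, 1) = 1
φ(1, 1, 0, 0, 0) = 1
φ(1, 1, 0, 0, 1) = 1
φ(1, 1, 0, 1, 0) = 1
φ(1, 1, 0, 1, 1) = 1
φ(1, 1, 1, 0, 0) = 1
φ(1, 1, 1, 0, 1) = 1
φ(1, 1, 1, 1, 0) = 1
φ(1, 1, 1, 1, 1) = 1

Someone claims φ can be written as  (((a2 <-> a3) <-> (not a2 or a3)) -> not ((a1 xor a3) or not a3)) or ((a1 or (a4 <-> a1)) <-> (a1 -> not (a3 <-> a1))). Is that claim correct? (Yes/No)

Yes

Test each input against both φ and the formula:
  a1=0, a2=0, a3=0, a4=0, a5=0: formula gives 1, φ = 1 ✓
  a1=0, a2=0, a3=0, a4=0, a5=1: formula gives 1, φ = 1 ✓
  a1=0, a2=0, a3=0, a4=1, a5=0: formula gives 0, φ = 0 ✓
  a1=0, a2=0, a3=0, a4=1, a5=1: formula gives 0, φ = 0 ✓
  … (the remaining 28 rows also agree.)
Every row agrees, so the formula is equivalent.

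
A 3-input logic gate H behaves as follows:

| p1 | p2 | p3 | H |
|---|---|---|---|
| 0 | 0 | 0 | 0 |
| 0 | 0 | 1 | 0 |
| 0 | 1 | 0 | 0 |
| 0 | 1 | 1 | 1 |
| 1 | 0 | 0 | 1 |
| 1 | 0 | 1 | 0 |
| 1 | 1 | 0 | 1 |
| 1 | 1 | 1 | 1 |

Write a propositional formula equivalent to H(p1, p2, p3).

H(p1, p2, p3) = ((((NOT p1 AND p2) AND p3) OR ((p1 AND NOT p2) AND NOT p3)) OR ((p1 AND p2) AND NOT p3)) OR ((p1 AND p2) AND p3)

The 1-rows are (0,1,1), (1,0,0), (1,1,0), (1,1,1). Each contributes one minterm — ¬p1·p2·p3; p1·¬p2·¬p3; p1·p2·¬p3; p1·p2·p3 — and their disjunction is a sum-of-products form of H.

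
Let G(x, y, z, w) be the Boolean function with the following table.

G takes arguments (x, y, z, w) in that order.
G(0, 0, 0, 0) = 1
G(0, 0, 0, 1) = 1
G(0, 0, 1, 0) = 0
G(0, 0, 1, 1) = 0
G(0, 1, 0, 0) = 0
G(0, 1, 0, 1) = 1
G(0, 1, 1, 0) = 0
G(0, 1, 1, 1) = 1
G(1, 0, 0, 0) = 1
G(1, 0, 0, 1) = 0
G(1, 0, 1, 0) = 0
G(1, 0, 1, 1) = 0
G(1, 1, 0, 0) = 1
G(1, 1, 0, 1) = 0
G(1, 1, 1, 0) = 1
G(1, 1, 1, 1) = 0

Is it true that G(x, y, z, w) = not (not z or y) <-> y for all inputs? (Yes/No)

No

Evaluate not (not z or y) <-> y on each row and compare to G:
  x=0, y=0, z=0, w=0: formula gives 1, G = 1 ✓
  x=0, y=0, z=0, w=1: formula gives 1, G = 1 ✓
  x=0, y=0, z=1, w=0: formula gives 0, G = 0 ✓
  x=0, y=0, z=1, w=1: formula gives 0, G = 0 ✓
  …
  x=0, y=1, z=0, w=1: formula gives 0, but G = 1 ✗
Row (0,1,0,1) is a counterexample, so the formula is not equivalent to G.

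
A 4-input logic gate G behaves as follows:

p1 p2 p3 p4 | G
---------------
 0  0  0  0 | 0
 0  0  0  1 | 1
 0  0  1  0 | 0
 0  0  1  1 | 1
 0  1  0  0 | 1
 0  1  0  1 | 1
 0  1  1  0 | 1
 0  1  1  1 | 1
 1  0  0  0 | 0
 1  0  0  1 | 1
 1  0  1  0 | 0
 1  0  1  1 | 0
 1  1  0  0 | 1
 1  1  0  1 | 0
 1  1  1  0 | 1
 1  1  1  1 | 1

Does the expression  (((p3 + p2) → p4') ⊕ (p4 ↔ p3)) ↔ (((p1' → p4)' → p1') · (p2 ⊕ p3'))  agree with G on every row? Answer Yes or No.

No

Evaluate (((p3 + p2) → p4') ⊕ (p4 ↔ p3)) ↔ (((p1' → p4)' → p1') · (p2 ⊕ p3')) on each row and compare to G:
  p1=0, p2=0, p3=0, p4=0: formula gives 0, G = 0 ✓
  p1=0, p2=0, p3=0, p4=1: formula gives 1, G = 1 ✓
  p1=0, p2=0, p3=1, p4=0: formula gives 0, G = 0 ✓
  p1=0, p2=0, p3=1, p4=1: formula gives 0, but G = 1 ✗
A single disagreement suffices: at (0,0,1,1) they differ, so the formula does not compute G.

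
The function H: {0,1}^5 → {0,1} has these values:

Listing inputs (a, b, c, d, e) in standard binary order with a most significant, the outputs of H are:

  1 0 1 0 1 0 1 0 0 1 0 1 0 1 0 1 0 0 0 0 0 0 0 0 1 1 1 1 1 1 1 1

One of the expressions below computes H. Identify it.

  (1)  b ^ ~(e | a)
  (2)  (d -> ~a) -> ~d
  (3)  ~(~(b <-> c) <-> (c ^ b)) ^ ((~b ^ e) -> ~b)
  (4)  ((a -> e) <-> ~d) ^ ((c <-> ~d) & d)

(2) disagrees with H on (0,0,0,0,1) (formula → 1, table → 0); rule it out.
(3) disagrees with H on (0,0,0,0,1) (formula → 1, table → 0); rule it out.
(4) disagrees with H on (0,0,0,0,1) (formula → 1, table → 0); rule it out.
That leaves (1). Evaluating it on every row reproduces the table of H exactly.

1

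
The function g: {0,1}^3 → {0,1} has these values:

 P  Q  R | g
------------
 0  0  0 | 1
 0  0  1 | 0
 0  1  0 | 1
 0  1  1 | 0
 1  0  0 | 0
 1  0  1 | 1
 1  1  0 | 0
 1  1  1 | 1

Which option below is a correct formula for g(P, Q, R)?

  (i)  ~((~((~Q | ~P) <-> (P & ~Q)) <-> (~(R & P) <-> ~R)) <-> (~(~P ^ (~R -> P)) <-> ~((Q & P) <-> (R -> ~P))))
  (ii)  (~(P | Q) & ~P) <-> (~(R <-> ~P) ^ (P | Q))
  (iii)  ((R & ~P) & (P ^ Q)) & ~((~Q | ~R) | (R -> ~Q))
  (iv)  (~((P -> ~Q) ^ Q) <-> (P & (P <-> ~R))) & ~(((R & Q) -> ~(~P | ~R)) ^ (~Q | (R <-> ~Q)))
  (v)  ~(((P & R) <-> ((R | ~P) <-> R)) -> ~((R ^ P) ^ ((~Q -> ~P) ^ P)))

(i) fails at (0,0,1): the formula yields 1, g is 0.
(iii) fails at (0,0,0): the formula yields 0, g is 1.
(iv) fails at (0,0,1): the formula yields 1, g is 0.
(v) fails at (1,1,1): the formula yields 0, g is 1.
(ii) is the remaining candidate, and it agrees with g on all 8 inputs.

ii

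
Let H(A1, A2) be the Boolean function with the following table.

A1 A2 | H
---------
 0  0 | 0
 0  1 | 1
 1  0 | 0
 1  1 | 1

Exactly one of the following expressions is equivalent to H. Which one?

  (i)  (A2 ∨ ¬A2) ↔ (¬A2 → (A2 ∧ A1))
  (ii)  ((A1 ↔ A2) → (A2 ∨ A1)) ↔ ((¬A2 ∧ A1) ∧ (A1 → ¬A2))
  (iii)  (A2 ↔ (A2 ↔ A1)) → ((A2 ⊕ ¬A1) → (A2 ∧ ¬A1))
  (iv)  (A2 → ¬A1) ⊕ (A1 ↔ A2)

(ii) disagrees with H on (0,0) (formula → 1, table → 0); rule it out.
(iii) disagrees with H on (0,0) (formula → 1, table → 0); rule it out.
(iv) disagrees with H on (1,0) (formula → 1, table → 0); rule it out.
(i) is the remaining candidate, and it agrees with H on all 4 inputs.

i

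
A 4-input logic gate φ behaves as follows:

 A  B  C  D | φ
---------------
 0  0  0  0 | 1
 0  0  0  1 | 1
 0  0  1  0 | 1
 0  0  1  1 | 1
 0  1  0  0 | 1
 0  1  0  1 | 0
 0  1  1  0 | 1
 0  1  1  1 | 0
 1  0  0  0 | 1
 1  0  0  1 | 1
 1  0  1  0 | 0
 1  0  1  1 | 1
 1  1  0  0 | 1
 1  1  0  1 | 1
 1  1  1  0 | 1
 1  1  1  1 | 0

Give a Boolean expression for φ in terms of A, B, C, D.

There are just 4 zero rows: (0,1,0,1), (0,1,1,1), (1,0,1,0), (1,1,1,1). Their minterms are ¬A·B·¬C·D, ¬A·B·C·D, A·¬B·C·¬D, A·B·C·D; the OR of those covers precisely the 0-outputs, and negating it yields φ.

φ(A, B, C, D) = NOT ((((((NOT A AND B) AND NOT C) AND D) OR (((NOT A AND B) AND C) AND D)) OR (((A AND NOT B) AND C) AND NOT D)) OR (((A AND B) AND C) AND D))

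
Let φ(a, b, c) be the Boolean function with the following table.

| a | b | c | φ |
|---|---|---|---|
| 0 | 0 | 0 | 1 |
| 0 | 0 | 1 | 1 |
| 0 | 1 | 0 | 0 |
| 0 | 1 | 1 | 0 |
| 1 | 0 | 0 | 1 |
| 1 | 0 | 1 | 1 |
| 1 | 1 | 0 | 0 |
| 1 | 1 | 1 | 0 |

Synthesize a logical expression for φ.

φ(a, b, c) = b'

The output is the negation of b.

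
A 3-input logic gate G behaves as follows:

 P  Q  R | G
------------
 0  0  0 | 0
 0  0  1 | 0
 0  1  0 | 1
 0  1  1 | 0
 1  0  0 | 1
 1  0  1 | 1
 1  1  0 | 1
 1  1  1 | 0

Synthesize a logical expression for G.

G(P, Q, R) = ((((NOT P AND Q) AND NOT R) OR ((P AND NOT Q) AND NOT R)) OR ((P AND NOT Q) AND R)) OR ((P AND Q) AND NOT R)

G=1 on 4 inputs: (0,1,0), (1,0,0), (1,0,1), (1,1,0). Reading each as a conjunction of literals (¬P·Q·¬R, P·¬Q·¬R, P·¬Q·R, P·Q·¬R) and taking the OR gives the canonical DNF.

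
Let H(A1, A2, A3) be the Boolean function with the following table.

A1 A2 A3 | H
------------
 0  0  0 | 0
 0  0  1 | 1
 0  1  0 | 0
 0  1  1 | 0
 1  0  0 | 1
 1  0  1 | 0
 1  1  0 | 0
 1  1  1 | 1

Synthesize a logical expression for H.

Collect the rows where H=1 — (0,0,1), (1,0,0), (1,1,1) — and write one minterm per row: ¬A1·¬A2·A3, A1·¬A2·¬A3, A1·A2·A3. Their union (logical OR) reproduces the table exactly.

H(A1, A2, A3) = (((~A1 & ~A2) & A3) | ((A1 & ~A2) & ~A3)) | ((A1 & A2) & A3)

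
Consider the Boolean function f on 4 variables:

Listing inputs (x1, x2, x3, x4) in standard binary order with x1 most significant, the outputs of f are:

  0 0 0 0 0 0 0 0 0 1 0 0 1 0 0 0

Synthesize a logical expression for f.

f(x1, x2, x3, x4) = (((x1 ∧ ¬x2) ∧ ¬x3) ∧ x4) ∨ (((x1 ∧ x2) ∧ ¬x3) ∧ ¬x4)

f=1 on 2 inputs: (1,0,0,1), (1,1,0,0). Reading each as a conjunction of literals (x1·¬x2·¬x3·x4, x1·x2·¬x3·¬x4) and taking the OR gives the canonical DNF.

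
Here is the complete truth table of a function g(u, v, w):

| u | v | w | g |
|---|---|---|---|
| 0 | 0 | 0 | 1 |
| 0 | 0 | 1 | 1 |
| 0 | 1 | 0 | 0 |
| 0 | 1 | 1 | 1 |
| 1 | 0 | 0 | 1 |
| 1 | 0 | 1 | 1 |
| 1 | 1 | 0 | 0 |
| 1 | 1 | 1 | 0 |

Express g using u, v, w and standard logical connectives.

g(u, v, w) = not ((((not u and v) and not w) or ((u and v) and not w)) or ((u and v) and w))

g is 0 on only 3 rows — (0,1,0), (1,1,0), (1,1,1). Writing each as a minterm (¬u·v·¬w, u·v·¬w, u·v·w) and OR-ing them characterizes exactly where g=0, so g is the negation of that disjunction.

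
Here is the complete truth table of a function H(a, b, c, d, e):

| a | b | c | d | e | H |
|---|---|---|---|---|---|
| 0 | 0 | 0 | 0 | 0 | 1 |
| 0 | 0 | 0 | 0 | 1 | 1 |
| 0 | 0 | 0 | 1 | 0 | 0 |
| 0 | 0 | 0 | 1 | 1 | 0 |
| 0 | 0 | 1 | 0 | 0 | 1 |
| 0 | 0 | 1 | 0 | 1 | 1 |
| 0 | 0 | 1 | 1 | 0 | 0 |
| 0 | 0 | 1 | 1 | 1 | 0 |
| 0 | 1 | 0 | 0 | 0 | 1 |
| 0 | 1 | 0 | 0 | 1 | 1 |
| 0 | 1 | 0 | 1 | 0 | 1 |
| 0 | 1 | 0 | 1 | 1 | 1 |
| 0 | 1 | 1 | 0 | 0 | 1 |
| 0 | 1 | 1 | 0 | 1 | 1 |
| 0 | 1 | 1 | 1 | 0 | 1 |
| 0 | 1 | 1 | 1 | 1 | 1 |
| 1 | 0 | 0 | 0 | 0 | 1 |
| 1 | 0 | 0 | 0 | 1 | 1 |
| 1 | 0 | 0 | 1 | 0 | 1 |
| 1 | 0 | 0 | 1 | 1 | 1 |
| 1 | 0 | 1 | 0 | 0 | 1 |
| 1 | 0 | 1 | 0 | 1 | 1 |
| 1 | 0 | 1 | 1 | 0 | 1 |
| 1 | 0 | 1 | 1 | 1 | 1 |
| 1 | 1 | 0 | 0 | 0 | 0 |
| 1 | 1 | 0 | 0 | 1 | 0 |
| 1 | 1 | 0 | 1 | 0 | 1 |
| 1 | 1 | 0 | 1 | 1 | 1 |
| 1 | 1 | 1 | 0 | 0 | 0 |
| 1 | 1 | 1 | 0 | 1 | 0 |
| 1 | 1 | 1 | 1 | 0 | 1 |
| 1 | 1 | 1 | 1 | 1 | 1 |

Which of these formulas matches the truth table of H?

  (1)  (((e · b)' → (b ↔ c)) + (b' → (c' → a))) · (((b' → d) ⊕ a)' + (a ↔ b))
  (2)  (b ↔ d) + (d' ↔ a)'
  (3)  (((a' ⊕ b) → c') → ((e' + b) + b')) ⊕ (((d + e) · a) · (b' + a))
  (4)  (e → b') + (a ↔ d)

(1) fails at (0,0,0,1,0): the formula yields 1, H is 0.
(3) fails at (0,0,0,1,0): the formula yields 1, H is 0.
(4) fails at (0,0,0,1,0): the formula yields 1, H is 0.
Only (2) survives; checking it on all 32 rows confirms it matches H.

2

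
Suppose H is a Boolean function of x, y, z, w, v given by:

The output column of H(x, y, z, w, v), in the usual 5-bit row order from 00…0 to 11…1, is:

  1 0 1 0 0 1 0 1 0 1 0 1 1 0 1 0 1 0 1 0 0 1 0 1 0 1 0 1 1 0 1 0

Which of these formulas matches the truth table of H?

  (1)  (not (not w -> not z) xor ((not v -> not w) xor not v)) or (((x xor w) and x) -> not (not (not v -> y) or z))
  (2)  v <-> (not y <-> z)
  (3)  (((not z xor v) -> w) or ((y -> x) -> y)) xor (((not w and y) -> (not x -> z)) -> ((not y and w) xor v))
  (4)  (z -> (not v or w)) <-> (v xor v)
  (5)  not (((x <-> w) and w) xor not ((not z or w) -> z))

2

(1) disagrees with H on (0,0,0,0,1) (formula → 1, table → 0); rule it out.
(3) disagrees with H on (0,0,0,0,0) (formula → 0, table → 1); rule it out.
(4) disagrees with H on (0,0,0,0,0) (formula → 0, table → 1); rule it out.
(5) disagrees with H on (0,0,0,0,0) (formula → 0, table → 1); rule it out.
(2) is the remaining candidate, and it agrees with H on all 32 inputs.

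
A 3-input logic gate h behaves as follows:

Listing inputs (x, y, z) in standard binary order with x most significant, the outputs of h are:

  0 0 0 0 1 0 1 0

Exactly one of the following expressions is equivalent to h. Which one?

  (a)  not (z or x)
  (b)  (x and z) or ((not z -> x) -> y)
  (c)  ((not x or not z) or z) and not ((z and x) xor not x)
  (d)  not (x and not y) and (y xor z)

(a): at (0,0,0) it gives 1, but h = 0 — eliminated.
(b): at (0,0,0) it gives 1, but h = 0 — eliminated.
(d): at (0,0,1) it gives 1, but h = 0 — eliminated.
(c) is the remaining candidate, and it agrees with h on all 8 inputs.

c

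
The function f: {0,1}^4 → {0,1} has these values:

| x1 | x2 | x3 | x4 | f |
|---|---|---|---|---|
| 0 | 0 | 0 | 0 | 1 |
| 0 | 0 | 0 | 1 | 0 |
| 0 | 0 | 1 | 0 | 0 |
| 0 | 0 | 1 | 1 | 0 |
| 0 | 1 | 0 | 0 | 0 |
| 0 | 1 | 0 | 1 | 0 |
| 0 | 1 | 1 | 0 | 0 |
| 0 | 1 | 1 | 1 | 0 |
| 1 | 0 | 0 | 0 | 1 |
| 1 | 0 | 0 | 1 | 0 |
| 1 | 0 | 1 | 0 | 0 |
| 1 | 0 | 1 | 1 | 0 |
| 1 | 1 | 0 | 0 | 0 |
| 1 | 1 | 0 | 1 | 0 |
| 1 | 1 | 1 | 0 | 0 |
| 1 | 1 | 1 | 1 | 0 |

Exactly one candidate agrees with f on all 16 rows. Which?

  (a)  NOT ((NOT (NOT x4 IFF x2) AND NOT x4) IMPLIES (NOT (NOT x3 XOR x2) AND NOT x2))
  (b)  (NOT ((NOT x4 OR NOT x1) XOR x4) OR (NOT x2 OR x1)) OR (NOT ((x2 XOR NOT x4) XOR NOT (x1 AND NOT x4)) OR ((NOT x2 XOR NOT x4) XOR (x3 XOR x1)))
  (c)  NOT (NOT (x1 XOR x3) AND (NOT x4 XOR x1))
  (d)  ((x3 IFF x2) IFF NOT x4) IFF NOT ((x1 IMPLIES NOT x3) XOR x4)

(b) disagrees with f on (0,0,0,1) (formula → 1, table → 0); rule it out.
(c) disagrees with f on (0,0,0,0) (formula → 0, table → 1); rule it out.
(d) disagrees with f on (0,0,0,0) (formula → 0, table → 1); rule it out.
That leaves (a). Evaluating it on every row reproduces the table of f exactly.

a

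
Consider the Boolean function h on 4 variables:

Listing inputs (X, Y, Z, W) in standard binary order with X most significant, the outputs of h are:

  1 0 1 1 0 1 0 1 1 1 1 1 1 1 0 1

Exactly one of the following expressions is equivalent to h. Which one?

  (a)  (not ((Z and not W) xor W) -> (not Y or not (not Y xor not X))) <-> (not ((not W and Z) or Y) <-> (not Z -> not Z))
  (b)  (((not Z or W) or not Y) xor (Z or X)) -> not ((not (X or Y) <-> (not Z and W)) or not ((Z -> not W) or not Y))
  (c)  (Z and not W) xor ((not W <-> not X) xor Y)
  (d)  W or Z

b

(a) fails at (0,0,0,1): the formula yields 1, h is 0.
(c) fails at (0,0,1,0): the formula yields 0, h is 1.
(d) fails at (0,0,0,0): the formula yields 0, h is 1.
That leaves (b). Evaluating it on every row reproduces the table of h exactly.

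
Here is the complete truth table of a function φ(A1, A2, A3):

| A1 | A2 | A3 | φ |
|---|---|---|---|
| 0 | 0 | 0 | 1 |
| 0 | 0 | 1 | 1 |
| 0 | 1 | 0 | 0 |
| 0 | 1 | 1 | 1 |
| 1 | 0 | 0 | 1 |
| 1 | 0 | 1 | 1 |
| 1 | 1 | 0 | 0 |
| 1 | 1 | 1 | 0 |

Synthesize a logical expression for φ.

There are just 3 zero rows: (0,1,0), (1,1,0), (1,1,1). Their minterms are ¬A1·A2·¬A3, A1·A2·¬A3, A1·A2·A3; the OR of those covers precisely the 0-outputs, and negating it yields φ.

φ(A1, A2, A3) = ¬((((¬A1 ∧ A2) ∧ ¬A3) ∨ ((A1 ∧ A2) ∧ ¬A3)) ∨ ((A1 ∧ A2) ∧ A3))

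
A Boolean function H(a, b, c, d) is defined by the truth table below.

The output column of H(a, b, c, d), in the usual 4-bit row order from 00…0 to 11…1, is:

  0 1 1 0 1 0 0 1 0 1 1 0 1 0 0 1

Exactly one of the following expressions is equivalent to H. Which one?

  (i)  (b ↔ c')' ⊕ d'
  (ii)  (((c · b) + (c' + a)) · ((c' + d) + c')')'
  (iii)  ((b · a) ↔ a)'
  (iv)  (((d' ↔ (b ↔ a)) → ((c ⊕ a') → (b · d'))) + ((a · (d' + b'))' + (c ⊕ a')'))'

(ii) fails at (0,0,0,0): the formula yields 1, H is 0.
(iii) fails at (0,0,0,1): the formula yields 0, H is 1.
(iv) fails at (0,0,0,1): the formula yields 0, H is 1.
That leaves (i). Evaluating it on every row reproduces the table of H exactly.

i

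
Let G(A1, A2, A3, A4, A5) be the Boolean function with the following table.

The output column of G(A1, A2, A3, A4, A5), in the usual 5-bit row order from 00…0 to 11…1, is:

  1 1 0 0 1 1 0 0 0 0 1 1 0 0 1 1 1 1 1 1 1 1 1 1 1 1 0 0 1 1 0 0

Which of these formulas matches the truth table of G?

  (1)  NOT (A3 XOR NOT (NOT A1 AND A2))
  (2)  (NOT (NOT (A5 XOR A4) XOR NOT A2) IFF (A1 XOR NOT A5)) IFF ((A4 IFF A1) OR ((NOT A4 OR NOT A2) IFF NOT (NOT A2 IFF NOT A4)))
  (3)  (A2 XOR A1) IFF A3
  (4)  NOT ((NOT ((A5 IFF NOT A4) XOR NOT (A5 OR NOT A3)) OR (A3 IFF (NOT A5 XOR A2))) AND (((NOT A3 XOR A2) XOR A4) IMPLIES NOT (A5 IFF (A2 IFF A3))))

(1) fails at (0,0,0,0,0): the formula yields 0, G is 1.
(3) fails at (0,0,0,1,0): the formula yields 1, G is 0.
(4) fails at (0,0,0,0,0): the formula yields 0, G is 1.
(2) is the remaining candidate, and it agrees with G on all 32 inputs.

2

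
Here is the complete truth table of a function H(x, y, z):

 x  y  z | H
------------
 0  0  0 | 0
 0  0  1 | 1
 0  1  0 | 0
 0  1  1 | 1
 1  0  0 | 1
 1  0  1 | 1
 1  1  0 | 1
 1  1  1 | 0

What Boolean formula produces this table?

The 0-rows are (0,0,0), (0,1,0), (1,1,1). Take each as a conjunction (¬x·¬y·¬z, ¬x·y·¬z, x·y·z), form their disjunction, and complement — that gives a formula that is 1 everywhere H is.

H(x, y, z) = ~((((~x & ~y) & ~z) | ((~x & y) & ~z)) | ((x & y) & z))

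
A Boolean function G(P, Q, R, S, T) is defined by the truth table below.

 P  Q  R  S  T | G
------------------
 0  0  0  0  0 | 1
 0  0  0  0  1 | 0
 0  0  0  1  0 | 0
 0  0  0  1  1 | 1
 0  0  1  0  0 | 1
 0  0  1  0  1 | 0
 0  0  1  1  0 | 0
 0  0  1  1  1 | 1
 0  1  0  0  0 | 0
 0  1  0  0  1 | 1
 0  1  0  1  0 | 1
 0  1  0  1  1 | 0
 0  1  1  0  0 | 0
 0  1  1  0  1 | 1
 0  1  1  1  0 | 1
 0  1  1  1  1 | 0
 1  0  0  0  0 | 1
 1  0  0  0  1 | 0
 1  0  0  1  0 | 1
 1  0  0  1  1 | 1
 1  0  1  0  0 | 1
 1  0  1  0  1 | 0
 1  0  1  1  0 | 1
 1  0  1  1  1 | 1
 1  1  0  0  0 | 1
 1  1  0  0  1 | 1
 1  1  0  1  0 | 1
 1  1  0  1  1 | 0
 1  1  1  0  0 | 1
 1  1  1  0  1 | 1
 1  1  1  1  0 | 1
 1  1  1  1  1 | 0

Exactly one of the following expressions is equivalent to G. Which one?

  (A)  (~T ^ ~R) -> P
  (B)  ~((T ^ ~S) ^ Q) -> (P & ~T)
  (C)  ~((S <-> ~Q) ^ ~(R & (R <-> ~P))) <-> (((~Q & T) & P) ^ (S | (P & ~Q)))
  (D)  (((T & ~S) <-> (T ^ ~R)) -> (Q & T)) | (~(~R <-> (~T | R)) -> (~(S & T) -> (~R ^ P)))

(A) fails at (0,0,0,1,0): the formula yields 1, G is 0.
(C) fails at (0,0,0,0,1): the formula yields 1, G is 0.
(D) fails at (0,0,0,0,1): the formula yields 1, G is 0.
Only (B) survives; checking it on all 32 rows confirms it matches G.

B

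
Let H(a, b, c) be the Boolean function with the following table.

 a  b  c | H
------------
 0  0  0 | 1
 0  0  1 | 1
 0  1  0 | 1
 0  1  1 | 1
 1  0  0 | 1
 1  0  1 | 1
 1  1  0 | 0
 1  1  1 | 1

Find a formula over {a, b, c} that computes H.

H(a, b, c) = ~((a & b) & ~c)

H is 0 on exactly one input, (1,1,0), whose minterm is a·b·¬c. So H is the negation of that single conjunction.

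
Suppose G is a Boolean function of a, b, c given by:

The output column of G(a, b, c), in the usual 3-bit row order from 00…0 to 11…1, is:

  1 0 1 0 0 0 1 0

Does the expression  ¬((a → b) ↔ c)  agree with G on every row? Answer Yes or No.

Test each input against both G and the formula:
  a=0, b=0, c=0: formula gives 1, G = 1 ✓
  a=0, b=0, c=1: formula gives 0, G = 0 ✓
  a=0, b=1, c=0: formula gives 1, G = 1 ✓
  a=0, b=1, c=1: formula gives 0, G = 0 ✓
  a=1, b=0, c=0: formula gives 0, G = 0 ✓
  a=1, b=0, c=1: formula gives 1, but G = 0 ✗
A single disagreement suffices: at (1,0,1) they differ, so the formula does not compute G.

No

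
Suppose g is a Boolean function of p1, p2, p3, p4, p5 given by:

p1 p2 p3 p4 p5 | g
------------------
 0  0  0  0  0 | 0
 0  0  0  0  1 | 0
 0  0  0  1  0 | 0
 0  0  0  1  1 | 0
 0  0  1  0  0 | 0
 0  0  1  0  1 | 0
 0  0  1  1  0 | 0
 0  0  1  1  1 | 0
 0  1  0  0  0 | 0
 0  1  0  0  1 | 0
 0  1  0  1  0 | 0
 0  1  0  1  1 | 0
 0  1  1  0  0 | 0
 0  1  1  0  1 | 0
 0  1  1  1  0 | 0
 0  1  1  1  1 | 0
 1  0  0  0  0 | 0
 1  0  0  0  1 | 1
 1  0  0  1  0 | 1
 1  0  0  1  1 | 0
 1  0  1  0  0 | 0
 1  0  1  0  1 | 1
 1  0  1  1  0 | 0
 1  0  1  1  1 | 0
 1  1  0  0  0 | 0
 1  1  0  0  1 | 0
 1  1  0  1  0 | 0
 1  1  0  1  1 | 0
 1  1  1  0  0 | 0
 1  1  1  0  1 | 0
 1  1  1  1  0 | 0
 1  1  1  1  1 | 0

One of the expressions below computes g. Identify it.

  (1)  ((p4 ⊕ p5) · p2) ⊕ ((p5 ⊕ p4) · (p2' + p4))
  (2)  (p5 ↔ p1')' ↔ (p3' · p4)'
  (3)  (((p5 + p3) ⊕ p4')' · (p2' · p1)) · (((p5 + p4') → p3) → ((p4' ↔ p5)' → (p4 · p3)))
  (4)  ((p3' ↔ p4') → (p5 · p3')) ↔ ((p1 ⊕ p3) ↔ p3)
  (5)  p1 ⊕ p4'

3

(1) disagrees with g on (0,0,0,0,1) (formula → 1, table → 0); rule it out.
(2) disagrees with g on (0,0,0,0,0) (formula → 1, table → 0); rule it out.
(4) disagrees with g on (0,0,0,0,1) (formula → 1, table → 0); rule it out.
(5) disagrees with g on (0,0,0,0,0) (formula → 1, table → 0); rule it out.
Only (3) survives; checking it on all 32 rows confirms it matches g.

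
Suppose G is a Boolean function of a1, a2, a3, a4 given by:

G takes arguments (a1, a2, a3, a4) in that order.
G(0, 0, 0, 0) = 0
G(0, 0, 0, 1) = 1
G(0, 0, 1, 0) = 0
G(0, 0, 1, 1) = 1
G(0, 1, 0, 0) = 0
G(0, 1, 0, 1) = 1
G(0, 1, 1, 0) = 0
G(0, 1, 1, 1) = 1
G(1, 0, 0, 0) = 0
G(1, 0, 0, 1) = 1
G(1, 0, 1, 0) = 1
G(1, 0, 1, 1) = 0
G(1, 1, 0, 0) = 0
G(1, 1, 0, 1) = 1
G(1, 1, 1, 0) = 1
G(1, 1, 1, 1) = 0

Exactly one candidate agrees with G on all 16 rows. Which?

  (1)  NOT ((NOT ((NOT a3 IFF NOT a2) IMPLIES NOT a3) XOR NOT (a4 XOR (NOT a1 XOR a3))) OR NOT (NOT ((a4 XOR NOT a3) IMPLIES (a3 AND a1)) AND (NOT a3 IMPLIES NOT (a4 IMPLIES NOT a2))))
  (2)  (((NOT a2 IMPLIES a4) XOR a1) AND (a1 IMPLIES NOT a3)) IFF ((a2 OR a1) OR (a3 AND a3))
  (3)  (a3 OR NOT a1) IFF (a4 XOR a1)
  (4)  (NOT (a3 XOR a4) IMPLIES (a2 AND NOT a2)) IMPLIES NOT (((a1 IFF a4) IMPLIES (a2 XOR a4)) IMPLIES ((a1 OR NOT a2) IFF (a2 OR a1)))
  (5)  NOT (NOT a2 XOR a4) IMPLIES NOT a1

3

(1) disagrees with G on (0,0,0,1) (formula → 0, table → 1); rule it out.
(2) disagrees with G on (0,0,0,0) (formula → 1, table → 0); rule it out.
(4) disagrees with G on (0,0,0,0) (formula → 1, table → 0); rule it out.
(5) disagrees with G on (0,0,0,0) (formula → 1, table → 0); rule it out.
(3) is the remaining candidate, and it agrees with G on all 16 inputs.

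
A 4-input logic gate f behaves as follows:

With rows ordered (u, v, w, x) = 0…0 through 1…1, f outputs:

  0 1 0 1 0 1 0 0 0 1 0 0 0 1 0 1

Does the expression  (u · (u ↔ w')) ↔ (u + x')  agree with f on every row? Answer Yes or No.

Check the formula against f row by row:
  u=0, v=0, w=0, x=0: formula gives 0, f = 0 ✓
  u=0, v=0, w=0, x=1: formula gives 1, f = 1 ✓
  u=0, v=0, w=1, x=0: formula gives 0, f = 0 ✓
  u=0, v=0, w=1, x=1: formula gives 1, f = 1 ✓
  …
  u=0, v=1, w=1, x=1: formula gives 1, but f = 0 ✗
Since they disagree at (0,1,1,1), the expression is not a correct formula for f.

No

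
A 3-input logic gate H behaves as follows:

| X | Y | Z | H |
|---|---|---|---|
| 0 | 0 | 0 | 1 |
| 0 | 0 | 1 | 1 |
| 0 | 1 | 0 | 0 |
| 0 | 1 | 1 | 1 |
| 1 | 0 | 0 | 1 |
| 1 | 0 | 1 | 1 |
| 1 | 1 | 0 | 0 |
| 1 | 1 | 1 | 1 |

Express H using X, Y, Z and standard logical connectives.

H is 0 on only 2 rows — (0,1,0), (1,1,0). Writing each as a minterm (¬X·Y·¬Z, X·Y·¬Z) and OR-ing them characterizes exactly where H=0, so H is the negation of that disjunction.

H(X, Y, Z) = ¬(((¬X ∧ Y) ∧ ¬Z) ∨ ((X ∧ Y) ∧ ¬Z))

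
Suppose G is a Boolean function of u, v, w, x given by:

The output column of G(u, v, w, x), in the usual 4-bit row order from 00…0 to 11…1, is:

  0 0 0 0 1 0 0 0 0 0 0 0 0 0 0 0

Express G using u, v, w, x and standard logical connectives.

Only row (0,1,0,0) gives 1. That row's minterm ¬u·v·¬w·¬x is G directly.

G(u, v, w, x) = ((not u and v) and not w) and not x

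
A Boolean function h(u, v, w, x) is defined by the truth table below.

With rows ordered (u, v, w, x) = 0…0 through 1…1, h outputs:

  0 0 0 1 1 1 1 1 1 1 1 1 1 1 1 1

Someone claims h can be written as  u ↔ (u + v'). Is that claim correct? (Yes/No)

Evaluate u ↔ (u + v') on each row and compare to h:
  u=0, v=0, w=0, x=0: formula gives 0, h = 0 ✓
  u=0, v=0, w=0, x=1: formula gives 0, h = 0 ✓
  u=0, v=0, w=1, x=0: formula gives 0, h = 0 ✓
  u=0, v=0, w=1, x=1: formula gives 0, but h = 1 ✗
A single disagreement suffices: at (0,0,1,1) they differ, so the formula does not compute h.

No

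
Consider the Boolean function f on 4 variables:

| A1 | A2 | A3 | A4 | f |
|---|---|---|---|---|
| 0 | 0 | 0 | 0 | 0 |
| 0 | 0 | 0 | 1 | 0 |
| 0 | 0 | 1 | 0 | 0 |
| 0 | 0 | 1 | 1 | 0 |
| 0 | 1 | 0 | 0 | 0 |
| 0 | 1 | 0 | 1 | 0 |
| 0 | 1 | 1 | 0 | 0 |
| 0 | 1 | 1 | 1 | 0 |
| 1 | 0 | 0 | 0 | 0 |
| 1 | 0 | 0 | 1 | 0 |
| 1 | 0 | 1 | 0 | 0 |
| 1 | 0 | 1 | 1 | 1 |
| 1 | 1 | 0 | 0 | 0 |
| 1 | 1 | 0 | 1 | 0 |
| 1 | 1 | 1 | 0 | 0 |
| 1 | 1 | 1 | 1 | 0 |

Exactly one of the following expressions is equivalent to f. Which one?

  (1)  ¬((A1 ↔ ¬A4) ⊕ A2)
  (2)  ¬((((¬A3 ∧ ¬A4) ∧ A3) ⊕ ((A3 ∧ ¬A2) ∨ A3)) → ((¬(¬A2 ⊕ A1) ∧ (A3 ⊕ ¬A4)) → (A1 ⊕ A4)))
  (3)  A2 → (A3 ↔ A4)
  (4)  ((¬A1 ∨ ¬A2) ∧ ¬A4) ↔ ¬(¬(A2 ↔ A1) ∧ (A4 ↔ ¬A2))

2

(1) disagrees with f on (0,0,0,0) (formula → 1, table → 0); rule it out.
(3) disagrees with f on (0,0,0,0) (formula → 1, table → 0); rule it out.
(4) disagrees with f on (0,0,0,0) (formula → 1, table → 0); rule it out.
(2) is the remaining candidate, and it agrees with f on all 16 inputs.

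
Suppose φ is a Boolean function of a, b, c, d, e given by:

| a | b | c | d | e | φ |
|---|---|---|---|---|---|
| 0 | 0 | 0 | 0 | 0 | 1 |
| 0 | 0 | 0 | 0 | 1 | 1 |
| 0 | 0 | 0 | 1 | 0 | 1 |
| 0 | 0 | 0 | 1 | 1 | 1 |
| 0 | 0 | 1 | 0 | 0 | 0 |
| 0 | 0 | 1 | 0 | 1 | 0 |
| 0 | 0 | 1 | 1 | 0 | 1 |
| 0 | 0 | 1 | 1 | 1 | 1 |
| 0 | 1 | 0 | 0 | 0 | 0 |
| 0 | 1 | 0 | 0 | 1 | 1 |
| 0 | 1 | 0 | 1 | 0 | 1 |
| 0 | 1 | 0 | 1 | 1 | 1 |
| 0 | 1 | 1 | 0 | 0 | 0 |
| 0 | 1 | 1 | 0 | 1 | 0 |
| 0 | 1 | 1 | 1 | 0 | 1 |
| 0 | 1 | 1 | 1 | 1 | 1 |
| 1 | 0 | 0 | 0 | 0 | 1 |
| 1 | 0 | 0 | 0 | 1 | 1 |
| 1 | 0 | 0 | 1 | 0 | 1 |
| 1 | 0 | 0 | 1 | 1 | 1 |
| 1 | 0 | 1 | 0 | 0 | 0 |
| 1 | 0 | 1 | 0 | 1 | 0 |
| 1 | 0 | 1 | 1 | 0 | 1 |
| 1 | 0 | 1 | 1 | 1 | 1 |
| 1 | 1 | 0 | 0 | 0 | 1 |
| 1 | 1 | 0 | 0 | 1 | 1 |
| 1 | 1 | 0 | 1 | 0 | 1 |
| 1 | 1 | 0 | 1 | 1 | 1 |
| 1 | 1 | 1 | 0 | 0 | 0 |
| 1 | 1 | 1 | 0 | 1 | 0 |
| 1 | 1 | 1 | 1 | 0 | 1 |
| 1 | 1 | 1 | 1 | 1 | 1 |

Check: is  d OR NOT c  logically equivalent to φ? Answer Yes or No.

Check the formula against φ row by row:
  a=0, b=0, c=0, d=0, e=0: formula gives 1, φ = 1 ✓
  a=0, b=0, c=0, d=0, e=1: formula gives 1, φ = 1 ✓
  a=0, b=0, c=0, d=1, e=0: formula gives 1, φ = 1 ✓
  a=0, b=0, c=0, d=1, e=1: formula gives 1, φ = 1 ✓
  …
  a=0, b=1, c=0, d=0, e=0: formula gives 1, but φ = 0 ✗
Since they disagree at (0,1,0,0,0), the expression is not a correct formula for φ.

No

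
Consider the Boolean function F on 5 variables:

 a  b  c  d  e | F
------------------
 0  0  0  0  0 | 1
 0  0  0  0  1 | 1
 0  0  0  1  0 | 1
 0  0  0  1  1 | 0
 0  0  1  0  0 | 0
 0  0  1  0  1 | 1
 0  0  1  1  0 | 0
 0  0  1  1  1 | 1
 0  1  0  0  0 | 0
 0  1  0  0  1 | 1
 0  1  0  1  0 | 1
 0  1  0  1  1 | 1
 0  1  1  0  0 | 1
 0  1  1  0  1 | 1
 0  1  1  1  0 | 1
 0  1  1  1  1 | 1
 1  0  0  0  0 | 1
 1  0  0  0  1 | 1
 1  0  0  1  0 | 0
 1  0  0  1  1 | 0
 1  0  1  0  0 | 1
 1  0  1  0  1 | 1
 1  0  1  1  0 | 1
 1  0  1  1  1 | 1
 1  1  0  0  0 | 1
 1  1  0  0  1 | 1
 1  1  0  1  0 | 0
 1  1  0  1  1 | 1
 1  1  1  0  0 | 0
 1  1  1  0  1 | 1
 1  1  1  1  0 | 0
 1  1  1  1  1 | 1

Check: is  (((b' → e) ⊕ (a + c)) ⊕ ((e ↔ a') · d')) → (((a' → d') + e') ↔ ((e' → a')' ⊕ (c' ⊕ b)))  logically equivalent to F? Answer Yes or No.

Test each input against both F and the formula:
  a=0, b=0, c=0, d=0, e=0: formula gives 1, F = 1 ✓
  a=0, b=0, c=0, d=0, e=1: formula gives 1, F = 1 ✓
  a=0, b=0, c=0, d=1, e=0: formula gives 1, F = 1 ✓
  a=0, b=0, c=0, d=1, e=1: formula gives 0, F = 0 ✓
  …
  a=0, b=0, c=1, d=0, e=1: formula gives 0, but F = 1 ✗
Since they disagree at (0,0,1,0,1), the expression is not a correct formula for F.

No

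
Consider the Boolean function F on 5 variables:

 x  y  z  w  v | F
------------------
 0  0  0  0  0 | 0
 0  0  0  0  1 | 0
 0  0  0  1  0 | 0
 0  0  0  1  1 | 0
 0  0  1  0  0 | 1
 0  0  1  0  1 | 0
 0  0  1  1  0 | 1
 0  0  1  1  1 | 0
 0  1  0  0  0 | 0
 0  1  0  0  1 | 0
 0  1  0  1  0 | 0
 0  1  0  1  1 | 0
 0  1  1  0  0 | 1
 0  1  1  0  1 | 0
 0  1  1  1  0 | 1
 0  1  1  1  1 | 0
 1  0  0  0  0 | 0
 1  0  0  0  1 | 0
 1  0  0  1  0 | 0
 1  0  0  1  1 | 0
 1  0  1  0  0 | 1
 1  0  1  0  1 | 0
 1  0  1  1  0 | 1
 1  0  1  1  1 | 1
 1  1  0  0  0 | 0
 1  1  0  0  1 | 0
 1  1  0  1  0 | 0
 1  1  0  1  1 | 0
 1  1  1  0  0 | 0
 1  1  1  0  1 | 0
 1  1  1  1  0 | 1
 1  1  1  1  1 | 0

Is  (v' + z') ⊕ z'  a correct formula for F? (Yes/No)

Evaluate (v' + z') ⊕ z' on each row and compare to F:
  x=0, y=0, z=0, w=0, v=0: formula gives 0, F = 0 ✓
  x=0, y=0, z=0, w=0, v=1: formula gives 0, F = 0 ✓
  x=0, y=0, z=0, w=1, v=0: formula gives 0, F = 0 ✓
  x=0, y=0, z=0, w=1, v=1: formula gives 0, F = 0 ✓
  …
  x=1, y=0, z=1, w=1, v=1: formula gives 0, but F = 1 ✗
Row (1,0,1,1,1) is a counterexample, so the formula is not equivalent to F.

No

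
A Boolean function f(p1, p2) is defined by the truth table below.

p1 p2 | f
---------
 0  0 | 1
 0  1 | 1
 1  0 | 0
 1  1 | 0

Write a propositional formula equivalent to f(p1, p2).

The output is the negation of p1.

f(p1, p2) = not p1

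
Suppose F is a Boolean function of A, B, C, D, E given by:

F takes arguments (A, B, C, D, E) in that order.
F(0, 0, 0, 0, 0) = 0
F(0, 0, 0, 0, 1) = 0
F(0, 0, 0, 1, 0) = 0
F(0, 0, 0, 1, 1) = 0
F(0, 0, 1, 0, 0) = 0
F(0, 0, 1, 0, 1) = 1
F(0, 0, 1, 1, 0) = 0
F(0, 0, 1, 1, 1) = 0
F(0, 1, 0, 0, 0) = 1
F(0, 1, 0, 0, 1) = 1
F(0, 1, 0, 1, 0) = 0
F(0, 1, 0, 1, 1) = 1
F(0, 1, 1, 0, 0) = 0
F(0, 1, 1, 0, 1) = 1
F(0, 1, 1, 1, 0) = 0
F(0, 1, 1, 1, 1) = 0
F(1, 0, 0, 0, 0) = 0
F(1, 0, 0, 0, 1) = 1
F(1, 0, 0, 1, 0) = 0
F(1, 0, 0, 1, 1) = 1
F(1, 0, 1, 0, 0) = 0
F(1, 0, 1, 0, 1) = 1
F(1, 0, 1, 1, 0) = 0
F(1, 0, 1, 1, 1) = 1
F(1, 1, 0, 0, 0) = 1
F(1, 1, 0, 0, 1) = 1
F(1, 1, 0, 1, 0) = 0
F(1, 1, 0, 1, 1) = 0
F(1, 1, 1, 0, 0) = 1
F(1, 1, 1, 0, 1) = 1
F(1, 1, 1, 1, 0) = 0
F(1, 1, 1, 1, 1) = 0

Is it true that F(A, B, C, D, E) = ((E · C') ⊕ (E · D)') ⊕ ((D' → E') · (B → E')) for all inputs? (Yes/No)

No

Test each input against both F and the formula:
  A=0, B=0, C=0, D=0, E=0: formula gives 0, F = 0 ✓
  A=0, B=0, C=0, D=0, E=1: formula gives 0, F = 0 ✓
  A=0, B=0, C=0, D=1, E=0: formula gives 0, F = 0 ✓
  A=0, B=0, C=0, D=1, E=1: formula gives 0, F = 0 ✓
  …
  A=0, B=0, C=1, D=1, E=1: formula gives 1, but F = 0 ✗
A single disagreement suffices: at (0,0,1,1,1) they differ, so the formula does not compute F.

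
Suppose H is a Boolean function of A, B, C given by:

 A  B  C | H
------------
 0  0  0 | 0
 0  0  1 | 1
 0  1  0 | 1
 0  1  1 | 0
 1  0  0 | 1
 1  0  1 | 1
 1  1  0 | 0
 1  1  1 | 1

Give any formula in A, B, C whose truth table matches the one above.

There are just 3 zero rows: (0,0,0), (0,1,1), (1,1,0). Their minterms are ¬A·¬B·¬C, ¬A·B·C, A·B·¬C; the OR of those covers precisely the 0-outputs, and negating it yields H.

H(A, B, C) = not ((((not A and not B) and not C) or ((not A and B) and C)) or ((A and B) and not C))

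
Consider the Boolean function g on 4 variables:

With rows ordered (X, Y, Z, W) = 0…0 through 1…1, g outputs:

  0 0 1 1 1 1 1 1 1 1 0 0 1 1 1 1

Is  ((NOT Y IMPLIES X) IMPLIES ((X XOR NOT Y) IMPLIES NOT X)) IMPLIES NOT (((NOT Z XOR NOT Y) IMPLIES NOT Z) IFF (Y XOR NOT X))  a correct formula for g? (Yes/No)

Test each input against both g and the formula:
  X=0, Y=0, Z=0, W=0: formula gives 0, g = 0 ✓
  X=0, Y=0, Z=0, W=1: formula gives 0, g = 0 ✓
  X=0, Y=0, Z=1, W=0: formula gives 1, g = 1 ✓
  X=0, Y=0, Z=1, W=1: formula gives 1, g = 1 ✓
  …and likewise for the remaining 12 rows.
Every row agrees, so the formula is equivalent.

Yes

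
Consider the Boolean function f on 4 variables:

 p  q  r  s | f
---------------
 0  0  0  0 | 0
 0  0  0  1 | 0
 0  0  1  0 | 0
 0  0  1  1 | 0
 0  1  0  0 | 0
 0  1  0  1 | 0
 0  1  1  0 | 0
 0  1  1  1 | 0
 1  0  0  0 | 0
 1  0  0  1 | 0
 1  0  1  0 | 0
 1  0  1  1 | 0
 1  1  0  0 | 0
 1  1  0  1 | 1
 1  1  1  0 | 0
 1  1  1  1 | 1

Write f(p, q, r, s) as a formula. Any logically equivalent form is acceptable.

f=1 on 2 inputs: (1,1,0,1), (1,1,1,1). Reading each as a conjunction of literals (p·q·¬r·s, p·q·r·s) and taking the OR gives the canonical DNF.

f(p, q, r, s) = (((p & q) & ~r) & s) | (((p & q) & r) & s)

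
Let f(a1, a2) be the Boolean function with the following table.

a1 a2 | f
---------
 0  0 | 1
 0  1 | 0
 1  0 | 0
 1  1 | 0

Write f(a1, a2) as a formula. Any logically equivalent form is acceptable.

f(a1, a2) = ~a1 & ~a2

Only row (0,0) gives 1. That row's minterm ¬a1·¬a2 is f directly.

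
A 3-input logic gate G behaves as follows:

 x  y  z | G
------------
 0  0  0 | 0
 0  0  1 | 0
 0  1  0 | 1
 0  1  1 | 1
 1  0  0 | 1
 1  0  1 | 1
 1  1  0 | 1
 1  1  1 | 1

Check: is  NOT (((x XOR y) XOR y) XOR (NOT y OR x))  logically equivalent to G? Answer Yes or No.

Check the formula against G row by row:
  x=0, y=0, z=0: formula gives 0, G = 0 ✓
  x=0, y=0, z=1: formula gives 0, G = 0 ✓
  x=0, y=1, z=0: formula gives 1, G = 1 ✓
  x=0, y=1, z=1: formula gives 1, G = 1 ✓
  x=1, y=0, z=0: formula gives 1, G = 1 ✓
  …and likewise for the remaining 3 rows.
No disagreement on any input; they are logically equivalent.

Yes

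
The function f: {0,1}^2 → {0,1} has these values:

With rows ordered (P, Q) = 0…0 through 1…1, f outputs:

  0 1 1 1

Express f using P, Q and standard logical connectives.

The output is 1 whenever at least one input is 1 — the OR of all inputs.

f(P, Q) = P + Q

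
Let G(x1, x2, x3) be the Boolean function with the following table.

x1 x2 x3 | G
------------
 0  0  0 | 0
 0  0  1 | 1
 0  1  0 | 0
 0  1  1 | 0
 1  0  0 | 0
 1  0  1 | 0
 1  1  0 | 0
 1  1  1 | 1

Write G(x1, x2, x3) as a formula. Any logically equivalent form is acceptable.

The 1-rows are (0,0,1), (1,1,1). Each contributes one minterm — ¬x1·¬x2·x3; x1·x2·x3 — and their disjunction is a sum-of-products form of G.

G(x1, x2, x3) = ((~x1 & ~x2) & x3) | ((x1 & x2) & x3)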